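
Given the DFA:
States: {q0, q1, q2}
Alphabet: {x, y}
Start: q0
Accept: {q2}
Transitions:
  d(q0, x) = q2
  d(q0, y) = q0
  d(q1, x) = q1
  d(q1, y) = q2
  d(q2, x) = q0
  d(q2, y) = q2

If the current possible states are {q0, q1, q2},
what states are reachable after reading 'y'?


Apply transition on 'y' from each current state:
  d(q0, y) = q0
  d(q1, y) = q2
  d(q2, y) = q2

{q0, q2}


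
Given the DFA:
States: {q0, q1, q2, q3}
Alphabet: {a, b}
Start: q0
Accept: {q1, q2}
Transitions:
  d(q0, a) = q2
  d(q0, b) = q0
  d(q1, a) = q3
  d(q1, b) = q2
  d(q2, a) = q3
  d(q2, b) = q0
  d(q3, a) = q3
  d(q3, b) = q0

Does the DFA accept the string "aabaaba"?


Trace: q0 -> q2 -> q3 -> q0 -> q2 -> q3 -> q0 -> q2
Final state: q2
Accept states: {q1, q2}

Yes, accepted (final state q2 is an accept state)


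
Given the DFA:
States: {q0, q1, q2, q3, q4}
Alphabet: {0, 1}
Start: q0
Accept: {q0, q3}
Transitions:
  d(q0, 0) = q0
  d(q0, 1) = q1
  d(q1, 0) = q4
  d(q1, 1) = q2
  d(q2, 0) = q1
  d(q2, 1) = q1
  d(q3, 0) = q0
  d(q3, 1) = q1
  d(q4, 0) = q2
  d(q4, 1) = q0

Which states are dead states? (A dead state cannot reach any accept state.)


Forward reachability from each state:
  q0 -> reaches accept state q0 (live)
  q1 -> reaches accept state q0 (live)
  q2 -> reaches accept state q0 (live)
  q3 -> reaches accept state q0 (live)
  q4 -> reaches accept state q0 (live)

None (all states can reach an accept state)


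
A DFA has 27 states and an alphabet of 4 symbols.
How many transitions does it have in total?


Each state has exactly one transition per symbol.
27 * 4 = 108

108


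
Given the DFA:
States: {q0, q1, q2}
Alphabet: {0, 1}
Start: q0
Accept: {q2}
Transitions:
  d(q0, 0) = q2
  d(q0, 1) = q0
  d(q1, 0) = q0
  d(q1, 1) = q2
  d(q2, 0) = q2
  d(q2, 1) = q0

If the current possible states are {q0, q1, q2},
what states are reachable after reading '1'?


Apply transition on '1' from each current state:
  d(q0, 1) = q0
  d(q1, 1) = q2
  d(q2, 1) = q0

{q0, q2}


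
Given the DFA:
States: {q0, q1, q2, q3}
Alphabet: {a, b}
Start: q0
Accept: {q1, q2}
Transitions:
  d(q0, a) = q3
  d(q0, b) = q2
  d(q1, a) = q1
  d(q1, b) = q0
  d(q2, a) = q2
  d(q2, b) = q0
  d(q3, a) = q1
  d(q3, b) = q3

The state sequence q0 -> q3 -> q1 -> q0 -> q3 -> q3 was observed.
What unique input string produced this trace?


Trace back each transition to find the symbol:
  q0 --[a]--> q3
  q3 --[a]--> q1
  q1 --[b]--> q0
  q0 --[a]--> q3
  q3 --[b]--> q3

"aabab"


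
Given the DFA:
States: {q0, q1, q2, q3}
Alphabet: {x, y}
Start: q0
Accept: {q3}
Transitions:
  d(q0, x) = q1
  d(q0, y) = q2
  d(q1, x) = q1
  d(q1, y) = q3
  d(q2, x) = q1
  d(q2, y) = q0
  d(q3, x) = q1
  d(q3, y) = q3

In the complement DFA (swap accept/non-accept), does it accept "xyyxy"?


Trace: q0 -> q1 -> q3 -> q3 -> q1 -> q3
Final: q3
Original accept: {q3}
Complement: q3 is in original accept

No, complement rejects (original accepts)


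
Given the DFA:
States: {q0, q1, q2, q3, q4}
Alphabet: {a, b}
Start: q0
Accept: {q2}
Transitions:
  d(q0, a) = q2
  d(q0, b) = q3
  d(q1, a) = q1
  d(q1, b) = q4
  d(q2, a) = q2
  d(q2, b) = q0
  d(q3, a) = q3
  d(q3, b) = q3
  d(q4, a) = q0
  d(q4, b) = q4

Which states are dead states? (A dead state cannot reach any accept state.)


Forward reachability from each state:
  q0 -> reaches accept state q2 (live)
  q1 -> reaches accept state q2 (live)
  q2 -> reaches accept state q2 (live)
  q3 -> reaches {q3}, no accept state (dead)
  q4 -> reaches accept state q2 (live)

{q3}


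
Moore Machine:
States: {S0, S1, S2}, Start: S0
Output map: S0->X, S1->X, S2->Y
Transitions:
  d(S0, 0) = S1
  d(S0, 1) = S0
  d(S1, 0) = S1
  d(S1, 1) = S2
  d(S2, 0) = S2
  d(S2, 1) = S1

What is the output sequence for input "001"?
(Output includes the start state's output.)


Start: S0 (output X)
  --0--> S1 (output X)
  --0--> S1 (output X)
  --1--> S2 (output Y)

"XXXY"


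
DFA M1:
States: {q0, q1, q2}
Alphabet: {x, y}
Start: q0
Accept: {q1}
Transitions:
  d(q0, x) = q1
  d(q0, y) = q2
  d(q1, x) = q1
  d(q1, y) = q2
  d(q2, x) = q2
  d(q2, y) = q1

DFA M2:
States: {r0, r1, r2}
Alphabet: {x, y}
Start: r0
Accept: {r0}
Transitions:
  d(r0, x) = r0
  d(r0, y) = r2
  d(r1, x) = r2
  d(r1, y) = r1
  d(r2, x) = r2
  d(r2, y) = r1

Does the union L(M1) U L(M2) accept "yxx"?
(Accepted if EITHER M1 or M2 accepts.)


M1: final=q2 accepted=False
M2: final=r2 accepted=False

No, union rejects (neither accepts)


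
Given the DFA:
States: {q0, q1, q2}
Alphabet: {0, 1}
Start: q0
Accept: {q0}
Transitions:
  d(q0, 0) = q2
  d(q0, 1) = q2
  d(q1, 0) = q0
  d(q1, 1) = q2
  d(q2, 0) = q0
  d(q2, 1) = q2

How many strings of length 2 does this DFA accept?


Enumerating all length-2 strings:
  "00" -> q0 [accept]
  "01" -> q2 [reject]
  "10" -> q0 [accept]
  "11" -> q2 [reject]

2 out of 4


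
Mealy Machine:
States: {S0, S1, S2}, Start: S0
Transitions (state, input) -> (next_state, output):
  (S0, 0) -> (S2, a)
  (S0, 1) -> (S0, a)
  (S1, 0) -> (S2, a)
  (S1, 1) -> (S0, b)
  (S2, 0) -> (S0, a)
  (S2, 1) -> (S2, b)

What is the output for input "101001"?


Step-by-step:
  (S0, 1) -> (S0, a)
  (S0, 0) -> (S2, a)
  (S2, 1) -> (S2, b)
  (S2, 0) -> (S0, a)
  (S0, 0) -> (S2, a)
  (S2, 1) -> (S2, b)

"aabaab"


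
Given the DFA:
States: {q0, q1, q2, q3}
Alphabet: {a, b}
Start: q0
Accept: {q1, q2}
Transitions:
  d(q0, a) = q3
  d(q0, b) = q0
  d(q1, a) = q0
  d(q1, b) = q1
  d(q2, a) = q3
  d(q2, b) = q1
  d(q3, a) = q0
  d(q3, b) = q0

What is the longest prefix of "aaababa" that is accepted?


Run the DFA, marking each prefix where the state is accepting:
  "" -> q0 [reject]
  "a" -> q3 [reject]
  "aa" -> q0 [reject]
  "aaa" -> q3 [reject]
  "aaab" -> q0 [reject]
  "aaaba" -> q3 [reject]
  "aaabab" -> q0 [reject]
  "aaababa" -> q3 [reject]

No prefix is accepted


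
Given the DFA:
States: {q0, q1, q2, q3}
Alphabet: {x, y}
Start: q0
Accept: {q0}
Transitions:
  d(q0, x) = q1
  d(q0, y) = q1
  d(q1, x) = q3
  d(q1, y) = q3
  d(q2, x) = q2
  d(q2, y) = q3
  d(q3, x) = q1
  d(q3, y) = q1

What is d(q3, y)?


Looking up transition d(q3, y)

q1


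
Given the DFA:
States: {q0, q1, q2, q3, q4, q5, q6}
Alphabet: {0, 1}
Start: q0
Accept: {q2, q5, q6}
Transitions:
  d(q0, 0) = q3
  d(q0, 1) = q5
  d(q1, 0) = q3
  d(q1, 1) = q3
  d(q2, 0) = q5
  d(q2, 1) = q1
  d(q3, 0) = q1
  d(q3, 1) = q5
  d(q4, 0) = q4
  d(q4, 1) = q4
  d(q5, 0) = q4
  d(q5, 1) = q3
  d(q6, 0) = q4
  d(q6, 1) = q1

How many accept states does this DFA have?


Accept states listed: {q2, q5, q6}
Counting: q2(1) q5(2) q6(3)

3


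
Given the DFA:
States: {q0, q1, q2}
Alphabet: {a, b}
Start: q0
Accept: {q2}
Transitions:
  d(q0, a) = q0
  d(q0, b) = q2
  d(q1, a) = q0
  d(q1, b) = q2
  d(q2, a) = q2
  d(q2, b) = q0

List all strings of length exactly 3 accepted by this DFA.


All strings of length 3: 8 total
Accepted: 4

"aab", "aba", "baa", "bbb"


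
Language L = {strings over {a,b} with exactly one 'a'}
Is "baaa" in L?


count('a') = 3

No, "baaa" is not in L


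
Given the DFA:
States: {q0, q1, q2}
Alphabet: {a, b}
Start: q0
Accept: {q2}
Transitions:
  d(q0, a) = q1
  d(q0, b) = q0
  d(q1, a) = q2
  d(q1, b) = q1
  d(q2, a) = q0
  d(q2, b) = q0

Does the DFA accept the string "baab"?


Trace: q0 -> q0 -> q1 -> q2 -> q0
Final state: q0
Accept states: {q2}

No, rejected (final state q0 is not an accept state)


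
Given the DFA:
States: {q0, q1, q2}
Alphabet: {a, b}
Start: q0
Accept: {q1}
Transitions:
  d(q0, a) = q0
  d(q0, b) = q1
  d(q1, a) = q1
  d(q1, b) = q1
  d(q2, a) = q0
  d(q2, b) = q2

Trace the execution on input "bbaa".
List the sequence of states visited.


Input: bbaa
d(q0, b) = q1
d(q1, b) = q1
d(q1, a) = q1
d(q1, a) = q1


q0 -> q1 -> q1 -> q1 -> q1


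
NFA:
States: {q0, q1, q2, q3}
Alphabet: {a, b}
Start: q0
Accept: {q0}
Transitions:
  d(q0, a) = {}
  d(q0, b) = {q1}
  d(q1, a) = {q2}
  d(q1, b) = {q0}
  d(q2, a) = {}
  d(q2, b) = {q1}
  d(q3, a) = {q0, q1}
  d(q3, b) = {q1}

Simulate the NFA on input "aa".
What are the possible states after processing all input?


Start: {q0}
  --a--> {}
  --a--> {}

{} (empty set, no valid transitions)


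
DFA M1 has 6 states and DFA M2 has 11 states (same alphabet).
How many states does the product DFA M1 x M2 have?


Product construction pairs every M1 state with every M2 state.
6 * 11 = 66

66


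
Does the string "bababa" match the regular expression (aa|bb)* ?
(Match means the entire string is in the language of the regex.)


|string| = 6; first = 'b'; last = 'a'

No, "bababa" does not match (aa|bb)*


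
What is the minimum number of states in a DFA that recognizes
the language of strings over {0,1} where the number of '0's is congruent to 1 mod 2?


States track (count of '0') mod 2.
Need 2 states: one per remainder 0..1; accept = remainder 1.

2


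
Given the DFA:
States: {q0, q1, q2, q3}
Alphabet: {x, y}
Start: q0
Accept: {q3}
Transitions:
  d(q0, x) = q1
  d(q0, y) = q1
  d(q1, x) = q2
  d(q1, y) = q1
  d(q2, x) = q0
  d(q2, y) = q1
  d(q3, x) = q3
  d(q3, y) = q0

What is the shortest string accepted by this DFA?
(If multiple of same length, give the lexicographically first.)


BFS by string length (lex-first path to each state shown):
  len 0: q0<-""
  len 1: q1<-"x"
  len 2: q1<-"xy", q2<-"xx"
  len 3: q0<-"xxx", q1<-"xxy", q2<-"xyx"
  len 4: q0<-"xyxx", q1<-"xxxx", q2<-"xxyx"
  len 5: q0<-"xxyxx", q1<-"xxxxy", q2<-"xxxxx"
  len 6: q0<-"xxxxxx", q1<-"xxxxxy", q2<-"xxxxyx"
  len 7: q0<-"xxxxyxx", q1<-"xxxxxxx", q2<-"xxxxxyx"
  len 8: q0<-"xxxxxyxx", q1<-"xxxxxxxy", q2<-"xxxxxxxx"

No string accepted (empty language)


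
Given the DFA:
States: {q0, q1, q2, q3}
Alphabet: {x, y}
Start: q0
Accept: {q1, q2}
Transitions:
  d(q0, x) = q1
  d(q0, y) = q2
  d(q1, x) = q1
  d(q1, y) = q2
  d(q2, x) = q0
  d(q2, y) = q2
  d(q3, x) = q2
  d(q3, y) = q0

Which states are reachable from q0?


BFS from q0:
  layer 0: {q0}
  layer 1: {q1, q2}

{q0, q1, q2}


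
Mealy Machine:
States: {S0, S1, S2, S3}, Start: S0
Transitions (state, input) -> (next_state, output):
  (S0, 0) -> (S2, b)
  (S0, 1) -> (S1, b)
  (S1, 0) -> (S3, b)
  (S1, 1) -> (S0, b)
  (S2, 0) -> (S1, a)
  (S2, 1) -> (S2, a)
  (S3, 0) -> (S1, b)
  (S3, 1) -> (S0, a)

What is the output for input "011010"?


Step-by-step:
  (S0, 0) -> (S2, b)
  (S2, 1) -> (S2, a)
  (S2, 1) -> (S2, a)
  (S2, 0) -> (S1, a)
  (S1, 1) -> (S0, b)
  (S0, 0) -> (S2, b)

"baaabb"


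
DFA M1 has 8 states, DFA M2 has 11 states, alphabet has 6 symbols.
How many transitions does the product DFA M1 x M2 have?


Product DFA has 8 * 11 = 88 states.
Each has 6 transitions: 88 * 6 = 528

528


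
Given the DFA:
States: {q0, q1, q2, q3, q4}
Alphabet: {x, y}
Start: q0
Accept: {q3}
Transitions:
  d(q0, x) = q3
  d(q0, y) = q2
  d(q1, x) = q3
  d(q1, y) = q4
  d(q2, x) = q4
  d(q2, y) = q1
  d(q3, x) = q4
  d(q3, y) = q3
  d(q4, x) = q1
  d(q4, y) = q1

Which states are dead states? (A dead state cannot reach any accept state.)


Forward reachability from each state:
  q0 -> reaches accept state q3 (live)
  q1 -> reaches accept state q3 (live)
  q2 -> reaches accept state q3 (live)
  q3 -> reaches accept state q3 (live)
  q4 -> reaches accept state q3 (live)

None (all states can reach an accept state)


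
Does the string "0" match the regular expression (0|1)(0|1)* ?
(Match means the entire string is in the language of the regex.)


|string| = 1; first = '0'; last = '0'

Yes, "0" matches (0|1)(0|1)*


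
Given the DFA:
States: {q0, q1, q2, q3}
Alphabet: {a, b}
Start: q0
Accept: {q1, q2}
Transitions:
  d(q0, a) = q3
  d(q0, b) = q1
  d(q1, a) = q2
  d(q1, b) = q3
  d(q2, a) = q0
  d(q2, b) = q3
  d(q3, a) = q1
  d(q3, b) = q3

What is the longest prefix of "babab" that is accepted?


Run the DFA, marking each prefix where the state is accepting:
  "" -> q0 [reject]
  "b" -> q1 [accept]
  "ba" -> q2 [accept]
  "bab" -> q3 [reject]
  "baba" -> q1 [accept]
  "babab" -> q3 [reject]

"baba"


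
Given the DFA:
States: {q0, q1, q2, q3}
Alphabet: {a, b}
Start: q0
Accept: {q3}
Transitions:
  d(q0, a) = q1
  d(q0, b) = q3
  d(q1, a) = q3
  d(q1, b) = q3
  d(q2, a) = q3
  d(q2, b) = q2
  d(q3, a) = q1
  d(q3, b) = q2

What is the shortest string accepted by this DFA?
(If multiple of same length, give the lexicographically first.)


BFS by string length (lex-first path to each state shown):
  len 0: q0<-""
  len 1: q1<-"a", q3<-"b"
Found accept state at length 1.

"b"


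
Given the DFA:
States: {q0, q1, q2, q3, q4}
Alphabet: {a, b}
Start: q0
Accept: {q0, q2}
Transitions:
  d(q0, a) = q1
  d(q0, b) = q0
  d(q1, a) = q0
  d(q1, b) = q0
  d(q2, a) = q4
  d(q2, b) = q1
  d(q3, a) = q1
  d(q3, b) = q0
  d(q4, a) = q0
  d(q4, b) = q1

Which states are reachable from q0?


BFS from q0:
  layer 0: {q0}
  layer 1: {q1}

{q0, q1}


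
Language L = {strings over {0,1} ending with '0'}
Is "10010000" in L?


last symbol = '0'

Yes, "10010000" is in L


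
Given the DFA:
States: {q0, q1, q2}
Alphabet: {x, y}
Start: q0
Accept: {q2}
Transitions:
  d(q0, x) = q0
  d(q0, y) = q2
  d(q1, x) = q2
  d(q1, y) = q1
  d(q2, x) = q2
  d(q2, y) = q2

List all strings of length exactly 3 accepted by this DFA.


All strings of length 3: 8 total
Accepted: 7

"xxy", "xyx", "xyy", "yxx", "yxy", "yyx", "yyy"


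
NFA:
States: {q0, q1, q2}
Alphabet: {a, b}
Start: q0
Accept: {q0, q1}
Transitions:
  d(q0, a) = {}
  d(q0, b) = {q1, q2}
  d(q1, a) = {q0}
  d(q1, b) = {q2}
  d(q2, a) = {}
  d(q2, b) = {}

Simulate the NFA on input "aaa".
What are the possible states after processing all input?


Start: {q0}
  --a--> {}
  --a--> {}
  --a--> {}

{} (empty set, no valid transitions)


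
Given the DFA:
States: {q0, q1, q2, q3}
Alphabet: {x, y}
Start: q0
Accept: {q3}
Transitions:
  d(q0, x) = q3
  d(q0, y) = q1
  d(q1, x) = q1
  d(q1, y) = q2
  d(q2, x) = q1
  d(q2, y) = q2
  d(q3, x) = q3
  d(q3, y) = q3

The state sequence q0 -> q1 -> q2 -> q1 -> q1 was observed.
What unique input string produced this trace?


Trace back each transition to find the symbol:
  q0 --[y]--> q1
  q1 --[y]--> q2
  q2 --[x]--> q1
  q1 --[x]--> q1

"yyxx"


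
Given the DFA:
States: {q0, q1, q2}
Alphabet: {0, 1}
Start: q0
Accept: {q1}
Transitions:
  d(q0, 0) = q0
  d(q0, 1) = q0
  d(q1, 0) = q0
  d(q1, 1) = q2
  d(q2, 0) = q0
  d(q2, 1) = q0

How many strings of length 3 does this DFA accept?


Enumerating all length-3 strings:
  "000" -> q0 [reject]
  "001" -> q0 [reject]
  "010" -> q0 [reject]
  "011" -> q0 [reject]
  "100" -> q0 [reject]
  "101" -> q0 [reject]
  "110" -> q0 [reject]
  "111" -> q0 [reject]

0 out of 8


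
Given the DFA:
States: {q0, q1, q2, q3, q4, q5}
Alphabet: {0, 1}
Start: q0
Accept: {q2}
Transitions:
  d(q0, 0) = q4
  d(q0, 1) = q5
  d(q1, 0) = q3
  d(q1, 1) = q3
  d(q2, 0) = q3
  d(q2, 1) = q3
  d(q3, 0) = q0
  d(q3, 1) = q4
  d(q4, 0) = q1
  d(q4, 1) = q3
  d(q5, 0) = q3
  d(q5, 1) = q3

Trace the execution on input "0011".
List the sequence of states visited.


Input: 0011
d(q0, 0) = q4
d(q4, 0) = q1
d(q1, 1) = q3
d(q3, 1) = q4


q0 -> q4 -> q1 -> q3 -> q4


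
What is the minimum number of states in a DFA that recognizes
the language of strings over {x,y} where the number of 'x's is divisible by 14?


States track (count of 'x') mod 14.
Need 14 states: one per remainder 0..13; accept = remainder 0.

14


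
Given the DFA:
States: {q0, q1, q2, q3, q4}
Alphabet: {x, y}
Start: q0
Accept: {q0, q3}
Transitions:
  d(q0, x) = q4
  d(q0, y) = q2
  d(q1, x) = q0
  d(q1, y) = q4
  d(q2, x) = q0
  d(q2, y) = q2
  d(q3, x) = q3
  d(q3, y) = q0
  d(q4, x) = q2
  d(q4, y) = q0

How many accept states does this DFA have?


Accept states listed: {q0, q3}
Counting: q0(1) q3(2)

2


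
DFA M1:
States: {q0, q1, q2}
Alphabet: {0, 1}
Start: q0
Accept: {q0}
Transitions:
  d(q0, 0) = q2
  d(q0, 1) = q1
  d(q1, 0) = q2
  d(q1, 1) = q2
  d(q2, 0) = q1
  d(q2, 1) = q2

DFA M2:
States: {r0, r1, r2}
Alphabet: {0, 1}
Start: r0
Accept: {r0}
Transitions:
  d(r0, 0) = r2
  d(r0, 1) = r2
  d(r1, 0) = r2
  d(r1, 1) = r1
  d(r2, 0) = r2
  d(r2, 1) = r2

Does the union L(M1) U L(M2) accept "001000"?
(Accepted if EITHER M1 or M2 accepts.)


M1: final=q1 accepted=False
M2: final=r2 accepted=False

No, union rejects (neither accepts)


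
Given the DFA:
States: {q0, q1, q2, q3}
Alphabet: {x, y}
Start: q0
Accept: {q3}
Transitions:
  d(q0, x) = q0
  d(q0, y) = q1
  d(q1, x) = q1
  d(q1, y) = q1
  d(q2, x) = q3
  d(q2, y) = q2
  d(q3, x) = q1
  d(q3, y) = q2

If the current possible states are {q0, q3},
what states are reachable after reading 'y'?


Apply transition on 'y' from each current state:
  d(q0, y) = q1
  d(q3, y) = q2

{q1, q2}


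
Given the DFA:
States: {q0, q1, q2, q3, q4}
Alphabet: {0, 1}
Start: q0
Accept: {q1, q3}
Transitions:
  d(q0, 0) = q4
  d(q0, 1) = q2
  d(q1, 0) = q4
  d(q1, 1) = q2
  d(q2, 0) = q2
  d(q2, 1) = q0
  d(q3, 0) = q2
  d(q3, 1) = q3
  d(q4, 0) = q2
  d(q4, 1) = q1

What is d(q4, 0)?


Looking up transition d(q4, 0)

q2


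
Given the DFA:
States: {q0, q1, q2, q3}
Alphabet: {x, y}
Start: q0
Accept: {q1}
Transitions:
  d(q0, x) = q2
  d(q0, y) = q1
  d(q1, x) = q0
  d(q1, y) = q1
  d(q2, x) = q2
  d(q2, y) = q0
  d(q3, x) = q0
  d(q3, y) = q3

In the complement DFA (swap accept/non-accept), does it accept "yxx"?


Trace: q0 -> q1 -> q0 -> q2
Final: q2
Original accept: {q1}
Complement: q2 is not in original accept

Yes, complement accepts (original rejects)


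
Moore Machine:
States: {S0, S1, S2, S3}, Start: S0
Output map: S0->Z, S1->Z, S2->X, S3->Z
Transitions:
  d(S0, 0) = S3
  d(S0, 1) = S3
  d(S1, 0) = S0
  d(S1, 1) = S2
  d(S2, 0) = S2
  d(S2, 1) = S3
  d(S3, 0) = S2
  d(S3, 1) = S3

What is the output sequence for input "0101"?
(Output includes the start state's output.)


Start: S0 (output Z)
  --0--> S3 (output Z)
  --1--> S3 (output Z)
  --0--> S2 (output X)
  --1--> S3 (output Z)

"ZZZXZ"


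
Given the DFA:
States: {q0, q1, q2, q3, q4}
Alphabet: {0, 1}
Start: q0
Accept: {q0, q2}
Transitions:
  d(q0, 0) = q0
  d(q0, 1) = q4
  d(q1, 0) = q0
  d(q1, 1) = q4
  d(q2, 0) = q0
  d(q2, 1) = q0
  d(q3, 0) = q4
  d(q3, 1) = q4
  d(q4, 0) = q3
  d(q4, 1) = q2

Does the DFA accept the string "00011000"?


Trace: q0 -> q0 -> q0 -> q0 -> q4 -> q2 -> q0 -> q0 -> q0
Final state: q0
Accept states: {q0, q2}

Yes, accepted (final state q0 is an accept state)


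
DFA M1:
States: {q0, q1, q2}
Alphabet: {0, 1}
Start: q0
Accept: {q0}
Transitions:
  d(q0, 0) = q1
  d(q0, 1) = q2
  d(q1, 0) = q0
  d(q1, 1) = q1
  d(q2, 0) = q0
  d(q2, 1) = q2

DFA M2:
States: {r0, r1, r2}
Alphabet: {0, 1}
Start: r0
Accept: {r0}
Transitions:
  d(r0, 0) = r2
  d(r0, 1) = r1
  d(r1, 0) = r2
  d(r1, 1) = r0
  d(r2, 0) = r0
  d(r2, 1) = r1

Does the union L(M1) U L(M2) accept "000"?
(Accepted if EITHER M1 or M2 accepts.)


M1: final=q1 accepted=False
M2: final=r2 accepted=False

No, union rejects (neither accepts)


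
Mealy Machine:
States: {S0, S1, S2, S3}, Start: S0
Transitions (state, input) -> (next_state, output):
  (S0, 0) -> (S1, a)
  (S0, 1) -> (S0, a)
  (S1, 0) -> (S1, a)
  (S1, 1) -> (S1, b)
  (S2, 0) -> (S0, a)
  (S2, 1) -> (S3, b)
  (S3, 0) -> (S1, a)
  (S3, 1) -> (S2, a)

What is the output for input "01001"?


Step-by-step:
  (S0, 0) -> (S1, a)
  (S1, 1) -> (S1, b)
  (S1, 0) -> (S1, a)
  (S1, 0) -> (S1, a)
  (S1, 1) -> (S1, b)

"abaab"


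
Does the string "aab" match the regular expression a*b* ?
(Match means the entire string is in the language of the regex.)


|string| = 3; first = 'a'; last = 'b'

Yes, "aab" matches a*b*


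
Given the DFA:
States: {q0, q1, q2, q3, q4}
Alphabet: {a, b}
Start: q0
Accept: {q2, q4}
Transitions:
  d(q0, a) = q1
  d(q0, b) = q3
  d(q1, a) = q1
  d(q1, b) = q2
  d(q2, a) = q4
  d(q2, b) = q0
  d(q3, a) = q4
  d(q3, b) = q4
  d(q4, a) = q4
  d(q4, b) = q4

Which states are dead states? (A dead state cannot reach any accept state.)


Forward reachability from each state:
  q0 -> reaches accept state q2 (live)
  q1 -> reaches accept state q2 (live)
  q2 -> reaches accept state q2 (live)
  q3 -> reaches accept state q4 (live)
  q4 -> reaches accept state q4 (live)

None (all states can reach an accept state)


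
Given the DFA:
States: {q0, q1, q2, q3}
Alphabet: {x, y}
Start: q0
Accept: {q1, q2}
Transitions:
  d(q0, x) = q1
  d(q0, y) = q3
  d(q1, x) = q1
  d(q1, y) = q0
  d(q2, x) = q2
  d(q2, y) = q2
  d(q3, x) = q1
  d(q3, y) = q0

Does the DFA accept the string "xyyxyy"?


Trace: q0 -> q1 -> q0 -> q3 -> q1 -> q0 -> q3
Final state: q3
Accept states: {q1, q2}

No, rejected (final state q3 is not an accept state)


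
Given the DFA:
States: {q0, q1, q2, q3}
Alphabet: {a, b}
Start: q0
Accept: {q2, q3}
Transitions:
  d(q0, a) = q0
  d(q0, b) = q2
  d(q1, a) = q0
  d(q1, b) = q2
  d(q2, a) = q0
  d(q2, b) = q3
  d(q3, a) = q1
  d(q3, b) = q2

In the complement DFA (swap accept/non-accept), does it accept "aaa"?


Trace: q0 -> q0 -> q0 -> q0
Final: q0
Original accept: {q2, q3}
Complement: q0 is not in original accept

Yes, complement accepts (original rejects)


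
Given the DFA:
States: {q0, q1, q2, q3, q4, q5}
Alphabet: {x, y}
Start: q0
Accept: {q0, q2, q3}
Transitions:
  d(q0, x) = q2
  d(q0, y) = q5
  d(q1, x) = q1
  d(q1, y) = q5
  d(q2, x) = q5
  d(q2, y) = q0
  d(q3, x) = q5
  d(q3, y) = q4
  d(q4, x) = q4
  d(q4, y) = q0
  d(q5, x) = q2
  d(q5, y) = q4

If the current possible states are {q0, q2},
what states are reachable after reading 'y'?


Apply transition on 'y' from each current state:
  d(q0, y) = q5
  d(q2, y) = q0

{q0, q5}


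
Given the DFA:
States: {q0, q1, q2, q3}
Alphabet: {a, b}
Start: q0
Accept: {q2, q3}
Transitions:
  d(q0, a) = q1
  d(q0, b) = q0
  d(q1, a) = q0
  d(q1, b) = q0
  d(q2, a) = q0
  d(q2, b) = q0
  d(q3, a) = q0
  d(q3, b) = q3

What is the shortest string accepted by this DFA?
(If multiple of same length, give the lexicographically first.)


BFS by string length (lex-first path to each state shown):
  len 0: q0<-""
  len 1: q0<-"b", q1<-"a"
  len 2: q0<-"aa", q1<-"ba"
  len 3: q0<-"aab", q1<-"aaa"
  len 4: q0<-"aaaa", q1<-"aaba"
  len 5: q0<-"aaaab", q1<-"aaaaa"
  len 6: q0<-"aaaaaa", q1<-"aaaaba"
  len 7: q0<-"aaaaaab", q1<-"aaaaaaa"
  len 8: q0<-"aaaaaaaa", q1<-"aaaaaaba"

No string accepted (empty language)


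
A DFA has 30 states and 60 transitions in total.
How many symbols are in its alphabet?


Each state has exactly one transition per symbol.
|alphabet| = transitions / states = 60 / 30 = 2

2


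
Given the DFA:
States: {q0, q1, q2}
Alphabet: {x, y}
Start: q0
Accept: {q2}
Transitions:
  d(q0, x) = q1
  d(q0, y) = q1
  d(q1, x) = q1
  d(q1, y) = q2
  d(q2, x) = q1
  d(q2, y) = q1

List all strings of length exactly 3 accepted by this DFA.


All strings of length 3: 8 total
Accepted: 2

"xxy", "yxy"


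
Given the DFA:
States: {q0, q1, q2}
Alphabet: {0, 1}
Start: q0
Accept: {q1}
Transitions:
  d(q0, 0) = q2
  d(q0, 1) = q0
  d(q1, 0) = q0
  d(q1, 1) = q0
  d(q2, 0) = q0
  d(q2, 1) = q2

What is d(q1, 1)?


Looking up transition d(q1, 1)

q0


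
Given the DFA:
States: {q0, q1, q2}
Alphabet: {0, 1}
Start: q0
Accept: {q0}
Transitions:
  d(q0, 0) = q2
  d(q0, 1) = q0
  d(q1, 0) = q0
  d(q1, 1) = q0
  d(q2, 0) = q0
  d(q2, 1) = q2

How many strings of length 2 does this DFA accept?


Enumerating all length-2 strings:
  "00" -> q0 [accept]
  "01" -> q2 [reject]
  "10" -> q2 [reject]
  "11" -> q0 [accept]

2 out of 4


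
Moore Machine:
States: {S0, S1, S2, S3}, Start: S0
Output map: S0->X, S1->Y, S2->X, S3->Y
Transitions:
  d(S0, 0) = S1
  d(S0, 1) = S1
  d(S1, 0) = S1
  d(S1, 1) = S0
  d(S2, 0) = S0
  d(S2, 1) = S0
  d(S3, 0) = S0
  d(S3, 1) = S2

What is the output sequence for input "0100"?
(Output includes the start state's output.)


Start: S0 (output X)
  --0--> S1 (output Y)
  --1--> S0 (output X)
  --0--> S1 (output Y)
  --0--> S1 (output Y)

"XYXYY"


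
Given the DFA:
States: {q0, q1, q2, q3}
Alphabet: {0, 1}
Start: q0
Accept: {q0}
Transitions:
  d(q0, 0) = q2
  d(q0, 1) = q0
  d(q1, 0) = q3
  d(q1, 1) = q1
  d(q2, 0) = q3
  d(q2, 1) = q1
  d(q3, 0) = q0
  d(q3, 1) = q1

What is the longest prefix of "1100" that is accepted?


Run the DFA, marking each prefix where the state is accepting:
  "" -> q0 [accept]
  "1" -> q0 [accept]
  "11" -> q0 [accept]
  "110" -> q2 [reject]
  "1100" -> q3 [reject]

"11"


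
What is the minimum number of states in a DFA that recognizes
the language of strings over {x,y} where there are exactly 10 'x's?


States: count = 0, 1, ..., 10 (that's 11 states), plus a dead state for count > 10.
Total: 11 + 1 = 12. Accept = count-10 state.

12


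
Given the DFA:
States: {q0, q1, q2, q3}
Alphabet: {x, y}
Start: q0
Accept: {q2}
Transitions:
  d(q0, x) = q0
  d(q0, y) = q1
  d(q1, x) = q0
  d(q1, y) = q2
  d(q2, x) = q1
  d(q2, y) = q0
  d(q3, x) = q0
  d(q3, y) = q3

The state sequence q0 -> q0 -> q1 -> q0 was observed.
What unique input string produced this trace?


Trace back each transition to find the symbol:
  q0 --[x]--> q0
  q0 --[y]--> q1
  q1 --[x]--> q0

"xyx"


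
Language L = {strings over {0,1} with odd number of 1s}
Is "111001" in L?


count('1') = 4; 4 mod 2 = 0

No, "111001" is not in L


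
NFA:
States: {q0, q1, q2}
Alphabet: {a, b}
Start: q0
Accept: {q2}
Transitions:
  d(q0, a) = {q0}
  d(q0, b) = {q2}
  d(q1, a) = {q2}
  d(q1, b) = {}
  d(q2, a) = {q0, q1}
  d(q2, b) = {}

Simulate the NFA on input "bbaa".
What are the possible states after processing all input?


Start: {q0}
  --b--> {q2}
  --b--> {}
  --a--> {}
  --a--> {}

{} (empty set, no valid transitions)


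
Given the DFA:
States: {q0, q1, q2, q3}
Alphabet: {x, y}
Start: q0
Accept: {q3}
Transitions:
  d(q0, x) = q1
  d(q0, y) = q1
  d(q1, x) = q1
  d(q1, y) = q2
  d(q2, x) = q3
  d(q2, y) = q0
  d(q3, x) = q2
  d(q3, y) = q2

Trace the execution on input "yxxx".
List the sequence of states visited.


Input: yxxx
d(q0, y) = q1
d(q1, x) = q1
d(q1, x) = q1
d(q1, x) = q1


q0 -> q1 -> q1 -> q1 -> q1


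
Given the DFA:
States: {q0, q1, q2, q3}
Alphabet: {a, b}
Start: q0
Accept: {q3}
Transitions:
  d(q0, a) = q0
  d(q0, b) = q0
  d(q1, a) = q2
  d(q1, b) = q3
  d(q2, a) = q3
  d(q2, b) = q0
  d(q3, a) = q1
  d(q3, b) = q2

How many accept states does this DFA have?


Accept states listed: {q3}
Counting: q3(1)

1


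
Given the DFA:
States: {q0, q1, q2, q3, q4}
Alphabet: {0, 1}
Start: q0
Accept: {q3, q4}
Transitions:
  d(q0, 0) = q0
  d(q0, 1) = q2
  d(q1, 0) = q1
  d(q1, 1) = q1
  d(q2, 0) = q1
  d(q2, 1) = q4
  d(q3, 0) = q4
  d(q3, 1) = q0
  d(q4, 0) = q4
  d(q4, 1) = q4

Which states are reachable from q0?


BFS from q0:
  layer 0: {q0}
  layer 1: {q2}
  layer 2: {q1, q4}

{q0, q1, q2, q4}


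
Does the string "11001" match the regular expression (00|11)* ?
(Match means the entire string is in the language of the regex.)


|string| = 5; first = '1'; last = '1'

No, "11001" does not match (00|11)*


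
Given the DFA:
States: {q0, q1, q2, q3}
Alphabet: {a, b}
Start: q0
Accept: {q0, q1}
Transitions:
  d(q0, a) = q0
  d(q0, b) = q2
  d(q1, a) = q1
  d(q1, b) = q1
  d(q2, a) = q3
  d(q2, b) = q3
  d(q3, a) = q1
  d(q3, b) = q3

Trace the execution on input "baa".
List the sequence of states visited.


Input: baa
d(q0, b) = q2
d(q2, a) = q3
d(q3, a) = q1


q0 -> q2 -> q3 -> q1


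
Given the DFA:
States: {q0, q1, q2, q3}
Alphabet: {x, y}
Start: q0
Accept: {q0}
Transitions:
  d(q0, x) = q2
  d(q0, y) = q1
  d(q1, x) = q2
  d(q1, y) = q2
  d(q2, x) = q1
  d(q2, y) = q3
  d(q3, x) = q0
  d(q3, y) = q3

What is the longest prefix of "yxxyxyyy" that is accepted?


Run the DFA, marking each prefix where the state is accepting:
  "" -> q0 [accept]
  "y" -> q1 [reject]
  "yx" -> q2 [reject]
  "yxx" -> q1 [reject]
  "yxxy" -> q2 [reject]
  "yxxyx" -> q1 [reject]
  "yxxyxy" -> q2 [reject]
  "yxxyxyy" -> q3 [reject]
  "yxxyxyyy" -> q3 [reject]

""


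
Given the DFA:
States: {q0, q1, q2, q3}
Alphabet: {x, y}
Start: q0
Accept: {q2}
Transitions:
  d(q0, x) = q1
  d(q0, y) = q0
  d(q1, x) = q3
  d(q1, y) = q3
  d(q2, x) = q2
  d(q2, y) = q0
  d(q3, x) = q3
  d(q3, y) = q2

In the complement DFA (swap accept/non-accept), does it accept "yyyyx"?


Trace: q0 -> q0 -> q0 -> q0 -> q0 -> q1
Final: q1
Original accept: {q2}
Complement: q1 is not in original accept

Yes, complement accepts (original rejects)


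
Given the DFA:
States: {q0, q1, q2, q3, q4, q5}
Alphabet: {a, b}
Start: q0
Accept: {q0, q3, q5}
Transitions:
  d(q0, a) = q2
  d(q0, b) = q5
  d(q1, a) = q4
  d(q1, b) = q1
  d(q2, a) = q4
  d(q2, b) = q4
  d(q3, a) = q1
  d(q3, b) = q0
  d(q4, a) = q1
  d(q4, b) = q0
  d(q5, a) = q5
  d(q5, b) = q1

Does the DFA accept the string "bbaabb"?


Trace: q0 -> q5 -> q1 -> q4 -> q1 -> q1 -> q1
Final state: q1
Accept states: {q0, q3, q5}

No, rejected (final state q1 is not an accept state)


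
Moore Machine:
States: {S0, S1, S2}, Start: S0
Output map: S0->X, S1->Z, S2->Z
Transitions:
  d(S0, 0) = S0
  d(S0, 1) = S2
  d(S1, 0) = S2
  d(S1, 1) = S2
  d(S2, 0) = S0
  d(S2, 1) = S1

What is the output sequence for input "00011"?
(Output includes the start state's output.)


Start: S0 (output X)
  --0--> S0 (output X)
  --0--> S0 (output X)
  --0--> S0 (output X)
  --1--> S2 (output Z)
  --1--> S1 (output Z)

"XXXXZZ"


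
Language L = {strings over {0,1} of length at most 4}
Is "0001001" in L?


length = 7

No, "0001001" is not in L


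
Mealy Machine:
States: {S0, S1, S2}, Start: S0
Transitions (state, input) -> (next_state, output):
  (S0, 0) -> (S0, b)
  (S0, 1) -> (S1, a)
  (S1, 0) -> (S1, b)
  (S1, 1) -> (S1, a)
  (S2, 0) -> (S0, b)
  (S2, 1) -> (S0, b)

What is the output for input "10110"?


Step-by-step:
  (S0, 1) -> (S1, a)
  (S1, 0) -> (S1, b)
  (S1, 1) -> (S1, a)
  (S1, 1) -> (S1, a)
  (S1, 0) -> (S1, b)

"abaab"


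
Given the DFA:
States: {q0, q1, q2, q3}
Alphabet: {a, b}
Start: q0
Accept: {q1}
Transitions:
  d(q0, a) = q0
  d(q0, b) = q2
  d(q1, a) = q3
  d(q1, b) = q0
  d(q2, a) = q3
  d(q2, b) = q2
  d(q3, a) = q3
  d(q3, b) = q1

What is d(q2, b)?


Looking up transition d(q2, b)

q2


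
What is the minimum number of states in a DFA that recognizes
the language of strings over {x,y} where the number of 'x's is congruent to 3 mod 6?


States track (count of 'x') mod 6.
Need 6 states: one per remainder 0..5; accept = remainder 3.

6


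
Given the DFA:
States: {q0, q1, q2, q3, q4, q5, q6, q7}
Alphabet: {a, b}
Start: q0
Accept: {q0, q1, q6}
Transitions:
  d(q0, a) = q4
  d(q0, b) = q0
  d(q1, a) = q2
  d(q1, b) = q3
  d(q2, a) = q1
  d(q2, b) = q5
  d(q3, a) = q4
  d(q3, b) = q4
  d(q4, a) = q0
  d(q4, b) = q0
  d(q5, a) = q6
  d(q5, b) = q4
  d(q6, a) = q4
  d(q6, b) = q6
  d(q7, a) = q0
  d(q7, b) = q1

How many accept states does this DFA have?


Accept states listed: {q0, q1, q6}
Counting: q0(1) q1(2) q6(3)

3


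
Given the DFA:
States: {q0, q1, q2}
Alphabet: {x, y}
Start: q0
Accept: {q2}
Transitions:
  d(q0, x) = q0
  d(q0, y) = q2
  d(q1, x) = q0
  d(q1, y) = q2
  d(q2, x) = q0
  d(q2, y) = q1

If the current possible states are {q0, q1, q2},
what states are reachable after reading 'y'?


Apply transition on 'y' from each current state:
  d(q0, y) = q2
  d(q1, y) = q2
  d(q2, y) = q1

{q1, q2}


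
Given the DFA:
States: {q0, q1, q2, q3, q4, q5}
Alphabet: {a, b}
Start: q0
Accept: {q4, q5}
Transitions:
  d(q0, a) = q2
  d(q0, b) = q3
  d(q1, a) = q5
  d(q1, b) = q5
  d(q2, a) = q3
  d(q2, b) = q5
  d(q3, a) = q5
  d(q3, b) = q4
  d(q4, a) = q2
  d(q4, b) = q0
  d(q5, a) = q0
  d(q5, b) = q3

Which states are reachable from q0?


BFS from q0:
  layer 0: {q0}
  layer 1: {q2, q3}
  layer 2: {q4, q5}

{q0, q2, q3, q4, q5}


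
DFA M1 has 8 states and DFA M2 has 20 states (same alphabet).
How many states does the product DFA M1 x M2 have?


Product construction pairs every M1 state with every M2 state.
8 * 20 = 160

160


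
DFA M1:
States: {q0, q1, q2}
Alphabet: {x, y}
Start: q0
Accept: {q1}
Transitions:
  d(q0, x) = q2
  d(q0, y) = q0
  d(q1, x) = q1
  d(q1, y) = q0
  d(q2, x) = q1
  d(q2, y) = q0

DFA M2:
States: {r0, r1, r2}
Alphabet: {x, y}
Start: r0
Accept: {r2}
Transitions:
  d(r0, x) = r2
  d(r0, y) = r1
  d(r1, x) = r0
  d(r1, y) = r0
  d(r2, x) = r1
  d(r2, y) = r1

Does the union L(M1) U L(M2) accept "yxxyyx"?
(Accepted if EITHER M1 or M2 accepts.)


M1: final=q2 accepted=False
M2: final=r2 accepted=True

Yes, union accepts


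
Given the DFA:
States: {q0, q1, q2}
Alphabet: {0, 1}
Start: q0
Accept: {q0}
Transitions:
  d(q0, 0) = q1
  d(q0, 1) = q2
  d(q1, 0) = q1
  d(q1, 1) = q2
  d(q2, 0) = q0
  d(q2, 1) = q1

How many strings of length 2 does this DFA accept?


Enumerating all length-2 strings:
  "00" -> q1 [reject]
  "01" -> q2 [reject]
  "10" -> q0 [accept]
  "11" -> q1 [reject]

1 out of 4


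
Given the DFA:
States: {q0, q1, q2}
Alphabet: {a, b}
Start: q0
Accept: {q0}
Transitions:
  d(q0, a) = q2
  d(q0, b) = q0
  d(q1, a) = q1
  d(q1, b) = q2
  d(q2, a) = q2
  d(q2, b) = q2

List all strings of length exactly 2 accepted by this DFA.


All strings of length 2: 4 total
Accepted: 1

"bb"


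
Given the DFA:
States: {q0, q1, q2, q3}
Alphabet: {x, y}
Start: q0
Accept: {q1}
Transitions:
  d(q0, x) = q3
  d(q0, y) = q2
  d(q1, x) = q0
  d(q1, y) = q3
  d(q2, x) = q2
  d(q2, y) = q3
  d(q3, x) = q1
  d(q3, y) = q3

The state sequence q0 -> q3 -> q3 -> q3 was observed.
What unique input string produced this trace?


Trace back each transition to find the symbol:
  q0 --[x]--> q3
  q3 --[y]--> q3
  q3 --[y]--> q3

"xyy"


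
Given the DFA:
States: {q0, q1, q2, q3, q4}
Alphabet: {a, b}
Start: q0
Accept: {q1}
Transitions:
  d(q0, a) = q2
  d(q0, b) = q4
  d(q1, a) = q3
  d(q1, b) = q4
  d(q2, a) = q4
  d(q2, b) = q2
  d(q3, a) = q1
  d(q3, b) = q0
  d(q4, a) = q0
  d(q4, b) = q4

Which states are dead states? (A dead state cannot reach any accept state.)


Forward reachability from each state:
  q0 -> reaches {q0, q2, q4}, no accept state (dead)
  q1 -> reaches accept state q1 (live)
  q2 -> reaches {q0, q2, q4}, no accept state (dead)
  q3 -> reaches accept state q1 (live)
  q4 -> reaches {q0, q2, q4}, no accept state (dead)

{q0, q2, q4}


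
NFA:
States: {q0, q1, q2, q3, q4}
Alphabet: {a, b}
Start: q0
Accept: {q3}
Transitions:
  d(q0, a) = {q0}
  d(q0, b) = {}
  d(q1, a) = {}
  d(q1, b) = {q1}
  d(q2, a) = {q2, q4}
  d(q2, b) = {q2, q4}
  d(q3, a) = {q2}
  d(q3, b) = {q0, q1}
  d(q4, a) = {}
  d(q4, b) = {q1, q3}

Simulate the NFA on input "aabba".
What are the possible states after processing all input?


Start: {q0}
  --a--> {q0}
  --a--> {q0}
  --b--> {}
  --b--> {}
  --a--> {}

{} (empty set, no valid transitions)


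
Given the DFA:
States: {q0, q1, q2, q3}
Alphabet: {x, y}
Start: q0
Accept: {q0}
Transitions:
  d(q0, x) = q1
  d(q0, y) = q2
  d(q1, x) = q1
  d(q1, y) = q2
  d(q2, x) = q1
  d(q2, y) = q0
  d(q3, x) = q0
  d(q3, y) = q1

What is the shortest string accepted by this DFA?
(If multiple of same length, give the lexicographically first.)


BFS by string length (lex-first path to each state shown):
  len 0: q0<-""
Found accept state at length 0.

"" (empty string)


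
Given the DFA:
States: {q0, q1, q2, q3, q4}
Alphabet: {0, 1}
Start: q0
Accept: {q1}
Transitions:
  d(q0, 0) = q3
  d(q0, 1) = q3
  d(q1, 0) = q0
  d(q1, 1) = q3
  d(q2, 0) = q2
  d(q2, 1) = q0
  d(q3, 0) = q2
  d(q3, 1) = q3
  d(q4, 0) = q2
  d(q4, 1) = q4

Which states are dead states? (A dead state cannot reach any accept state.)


Forward reachability from each state:
  q0 -> reaches {q0, q2, q3}, no accept state (dead)
  q1 -> reaches accept state q1 (live)
  q2 -> reaches {q0, q2, q3}, no accept state (dead)
  q3 -> reaches {q0, q2, q3}, no accept state (dead)
  q4 -> reaches {q0, q2, q3, q4}, no accept state (dead)

{q0, q2, q3, q4}


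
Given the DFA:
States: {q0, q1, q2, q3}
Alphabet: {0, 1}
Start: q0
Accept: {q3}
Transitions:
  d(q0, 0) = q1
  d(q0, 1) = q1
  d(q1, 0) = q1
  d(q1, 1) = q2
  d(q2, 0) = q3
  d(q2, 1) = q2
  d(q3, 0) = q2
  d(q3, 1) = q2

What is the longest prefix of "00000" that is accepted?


Run the DFA, marking each prefix where the state is accepting:
  "" -> q0 [reject]
  "0" -> q1 [reject]
  "00" -> q1 [reject]
  "000" -> q1 [reject]
  "0000" -> q1 [reject]
  "00000" -> q1 [reject]

No prefix is accepted


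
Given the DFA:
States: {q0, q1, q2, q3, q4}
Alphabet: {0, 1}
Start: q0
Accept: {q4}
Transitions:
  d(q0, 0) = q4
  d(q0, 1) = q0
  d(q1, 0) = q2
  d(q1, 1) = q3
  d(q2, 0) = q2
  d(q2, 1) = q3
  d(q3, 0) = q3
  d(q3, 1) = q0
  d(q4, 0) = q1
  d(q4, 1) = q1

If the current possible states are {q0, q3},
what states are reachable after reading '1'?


Apply transition on '1' from each current state:
  d(q0, 1) = q0
  d(q3, 1) = q0

{q0}


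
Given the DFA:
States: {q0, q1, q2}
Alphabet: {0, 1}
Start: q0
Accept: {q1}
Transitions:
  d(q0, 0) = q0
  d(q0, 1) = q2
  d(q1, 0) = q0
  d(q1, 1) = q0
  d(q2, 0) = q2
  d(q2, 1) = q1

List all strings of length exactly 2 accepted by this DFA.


All strings of length 2: 4 total
Accepted: 1

"11"


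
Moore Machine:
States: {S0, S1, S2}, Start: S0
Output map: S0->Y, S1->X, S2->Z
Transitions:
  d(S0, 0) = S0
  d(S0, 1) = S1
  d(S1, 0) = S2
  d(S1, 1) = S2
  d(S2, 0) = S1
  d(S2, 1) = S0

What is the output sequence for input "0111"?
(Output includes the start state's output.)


Start: S0 (output Y)
  --0--> S0 (output Y)
  --1--> S1 (output X)
  --1--> S2 (output Z)
  --1--> S0 (output Y)

"YYXZY"


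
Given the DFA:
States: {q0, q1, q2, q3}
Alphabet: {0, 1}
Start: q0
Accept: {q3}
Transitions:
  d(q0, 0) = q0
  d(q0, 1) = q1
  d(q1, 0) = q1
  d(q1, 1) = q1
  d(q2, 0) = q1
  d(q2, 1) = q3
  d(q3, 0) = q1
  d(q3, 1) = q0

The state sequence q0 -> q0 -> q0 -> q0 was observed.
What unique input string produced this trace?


Trace back each transition to find the symbol:
  q0 --[0]--> q0
  q0 --[0]--> q0
  q0 --[0]--> q0

"000"


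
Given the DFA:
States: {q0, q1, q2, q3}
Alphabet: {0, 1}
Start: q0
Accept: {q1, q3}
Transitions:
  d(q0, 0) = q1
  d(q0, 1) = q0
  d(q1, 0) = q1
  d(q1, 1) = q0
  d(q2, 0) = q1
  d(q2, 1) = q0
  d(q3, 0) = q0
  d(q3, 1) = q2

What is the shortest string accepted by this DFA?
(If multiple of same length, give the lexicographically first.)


BFS by string length (lex-first path to each state shown):
  len 0: q0<-""
  len 1: q0<-"1", q1<-"0"
Found accept state at length 1.

"0"


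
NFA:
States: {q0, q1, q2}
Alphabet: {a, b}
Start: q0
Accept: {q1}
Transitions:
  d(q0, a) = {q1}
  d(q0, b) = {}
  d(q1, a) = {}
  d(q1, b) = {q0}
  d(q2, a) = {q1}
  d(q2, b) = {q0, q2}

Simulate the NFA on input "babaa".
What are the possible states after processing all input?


Start: {q0}
  --b--> {}
  --a--> {}
  --b--> {}
  --a--> {}
  --a--> {}

{} (empty set, no valid transitions)


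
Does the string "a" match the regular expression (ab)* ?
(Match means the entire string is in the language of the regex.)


|string| = 1; first = 'a'; last = 'a'

No, "a" does not match (ab)*


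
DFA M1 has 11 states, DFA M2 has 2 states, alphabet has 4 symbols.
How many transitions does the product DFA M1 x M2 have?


Product DFA has 11 * 2 = 22 states.
Each has 4 transitions: 22 * 4 = 88

88


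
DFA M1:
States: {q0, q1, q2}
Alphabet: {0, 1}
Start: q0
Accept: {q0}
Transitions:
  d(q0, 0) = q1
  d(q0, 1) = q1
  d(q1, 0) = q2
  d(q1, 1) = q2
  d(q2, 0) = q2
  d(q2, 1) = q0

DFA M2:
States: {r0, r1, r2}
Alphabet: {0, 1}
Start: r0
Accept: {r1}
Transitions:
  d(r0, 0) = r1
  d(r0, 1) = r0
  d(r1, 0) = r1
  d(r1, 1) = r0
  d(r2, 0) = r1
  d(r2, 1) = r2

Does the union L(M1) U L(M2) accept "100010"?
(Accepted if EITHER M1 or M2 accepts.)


M1: final=q1 accepted=False
M2: final=r1 accepted=True

Yes, union accepts


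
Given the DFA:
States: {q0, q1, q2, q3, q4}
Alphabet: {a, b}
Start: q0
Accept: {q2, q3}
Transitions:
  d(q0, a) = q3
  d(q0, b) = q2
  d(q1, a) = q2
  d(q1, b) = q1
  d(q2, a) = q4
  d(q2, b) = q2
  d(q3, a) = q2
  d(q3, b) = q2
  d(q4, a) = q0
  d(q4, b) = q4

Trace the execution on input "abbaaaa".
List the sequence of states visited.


Input: abbaaaa
d(q0, a) = q3
d(q3, b) = q2
d(q2, b) = q2
d(q2, a) = q4
d(q4, a) = q0
d(q0, a) = q3
d(q3, a) = q2


q0 -> q3 -> q2 -> q2 -> q4 -> q0 -> q3 -> q2
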